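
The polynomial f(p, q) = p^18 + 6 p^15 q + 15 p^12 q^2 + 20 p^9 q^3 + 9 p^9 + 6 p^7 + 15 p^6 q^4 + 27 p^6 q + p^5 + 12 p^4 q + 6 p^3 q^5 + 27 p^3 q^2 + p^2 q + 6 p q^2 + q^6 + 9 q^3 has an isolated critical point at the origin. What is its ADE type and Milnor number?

Type D_{7}, Milnor number mu = 7.

The Hessian of f at 0 has rank 0. Corank 2; j^3 = q*(p + 3*q)^2 has shape L^2 M (L != M), so D-series; mu = 7 gives D_7.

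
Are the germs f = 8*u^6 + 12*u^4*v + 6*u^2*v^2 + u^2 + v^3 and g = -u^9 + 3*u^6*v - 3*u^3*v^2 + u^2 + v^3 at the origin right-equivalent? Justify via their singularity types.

Yes.

The Hessian of f at 0 is [[2, 0], [0, 0]] with rank 1, so corank 1. A Groebner basis of the Jacobian ideal J(f) in C{u,v} is {v^2, u}; counting standard monomials gives mu = 2. Corank 1: A-series; mu = 2 gives A_2. The Hessian of g at 0 is [[2, 0], [0, 0]] with rank 1, so corank 1. A Groebner basis of the Jacobian ideal J(g) in C{u,v} is {v^2, u}; counting standard monomials gives mu = 2. Corank 1: A-series; mu = 2 gives A_2. Both have type A_2, hence right-equivalent.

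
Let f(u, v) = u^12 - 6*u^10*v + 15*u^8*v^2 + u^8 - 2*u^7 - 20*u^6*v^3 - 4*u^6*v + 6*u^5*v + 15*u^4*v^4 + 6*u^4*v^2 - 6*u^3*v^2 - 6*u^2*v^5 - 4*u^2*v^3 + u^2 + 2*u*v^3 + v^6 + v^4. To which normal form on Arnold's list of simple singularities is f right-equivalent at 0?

A3

The Hessian of f at 0 has rank 1. Corank 1: A-series; mu = 3 gives A_3.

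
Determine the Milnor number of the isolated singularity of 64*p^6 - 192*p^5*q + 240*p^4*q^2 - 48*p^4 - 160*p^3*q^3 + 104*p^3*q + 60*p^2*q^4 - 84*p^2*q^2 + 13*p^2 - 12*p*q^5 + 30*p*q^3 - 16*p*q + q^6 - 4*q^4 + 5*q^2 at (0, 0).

1

The Hessian of f at 0 has rank 2. Corank 0: nondegenerate Morse point, so A_1.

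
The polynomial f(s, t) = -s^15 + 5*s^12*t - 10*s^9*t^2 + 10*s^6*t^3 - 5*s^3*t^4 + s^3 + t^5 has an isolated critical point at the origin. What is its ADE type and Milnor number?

The Hessian of f at 0 is [[0, 0], [0, 0]] with rank 0, so corank 2. A Groebner basis of the Jacobian ideal J(f) in C{s,t} is {t^4, s^2}; counting standard monomials gives mu = 8. Corank 2; j^3 = s^3 is a perfect cube, so E-series; the 5-jet and mu = 8 give E_8.

Type E8, Milnor number mu = 8.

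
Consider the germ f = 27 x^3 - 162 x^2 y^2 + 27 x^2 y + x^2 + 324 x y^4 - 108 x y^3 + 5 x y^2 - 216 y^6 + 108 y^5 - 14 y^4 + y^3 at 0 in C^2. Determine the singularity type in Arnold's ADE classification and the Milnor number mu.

Type A_{2}, Milnor number mu = 2.

The Hessian of f at 0 has rank 1. Corank 1: A-series; mu = 2 gives A_2.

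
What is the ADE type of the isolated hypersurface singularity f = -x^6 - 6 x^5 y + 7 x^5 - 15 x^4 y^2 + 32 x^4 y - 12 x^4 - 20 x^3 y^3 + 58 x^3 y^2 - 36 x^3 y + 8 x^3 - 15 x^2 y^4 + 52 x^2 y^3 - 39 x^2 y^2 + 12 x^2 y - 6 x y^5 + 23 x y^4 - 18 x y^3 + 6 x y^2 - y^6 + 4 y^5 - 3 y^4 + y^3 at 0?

E8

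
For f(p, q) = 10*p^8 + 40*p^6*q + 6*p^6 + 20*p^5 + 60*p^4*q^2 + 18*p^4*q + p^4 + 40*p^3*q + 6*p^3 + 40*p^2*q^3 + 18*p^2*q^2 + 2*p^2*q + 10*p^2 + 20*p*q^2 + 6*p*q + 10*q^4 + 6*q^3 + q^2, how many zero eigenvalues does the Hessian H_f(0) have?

0

Hessian at 0 has rank 2.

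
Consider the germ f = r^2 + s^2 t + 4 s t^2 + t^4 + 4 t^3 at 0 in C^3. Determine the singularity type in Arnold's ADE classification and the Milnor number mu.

Type D5, Milnor number mu = 5.

The Hessian of f at 0 has rank 1. Corank 2; j^3 = t*(s + 2*t)^2 has shape L^2 M (L != M), so D-series; mu = 5 gives D_5.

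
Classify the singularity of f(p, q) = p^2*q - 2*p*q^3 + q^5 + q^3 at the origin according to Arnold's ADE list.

D4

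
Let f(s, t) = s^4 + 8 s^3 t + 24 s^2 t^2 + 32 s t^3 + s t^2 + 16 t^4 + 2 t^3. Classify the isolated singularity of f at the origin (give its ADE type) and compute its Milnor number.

The Hessian of f at 0 has rank 0. Corank 2; j^3 = t^2*(s + 2*t) has shape L^2 M (L != M), so D-series; mu = 5 gives D_5.

Type D5, Milnor number mu = 5.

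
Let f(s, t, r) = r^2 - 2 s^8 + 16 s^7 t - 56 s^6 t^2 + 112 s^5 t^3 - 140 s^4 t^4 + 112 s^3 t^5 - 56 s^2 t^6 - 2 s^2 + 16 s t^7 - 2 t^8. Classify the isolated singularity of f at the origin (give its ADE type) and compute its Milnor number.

Type A_7, Milnor number mu = 7.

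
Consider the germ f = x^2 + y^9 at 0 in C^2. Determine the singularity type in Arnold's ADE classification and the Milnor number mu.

The Hessian of f at 0 has rank 1. Corank 1: A-series; mu = 8 gives A_8.

Type A_8, Milnor number mu = 8.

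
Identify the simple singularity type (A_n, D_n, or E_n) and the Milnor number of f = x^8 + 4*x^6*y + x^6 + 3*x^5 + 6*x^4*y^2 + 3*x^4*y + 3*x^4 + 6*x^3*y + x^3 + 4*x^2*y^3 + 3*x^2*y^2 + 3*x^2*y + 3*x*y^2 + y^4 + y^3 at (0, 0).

The Hessian of f at 0 has rank 0. Corank 2; j^3 = (x + y)^3 is a perfect cube, so E-series; the 4-jet and mu = 6 give E_6.

Type E6, Milnor number mu = 6.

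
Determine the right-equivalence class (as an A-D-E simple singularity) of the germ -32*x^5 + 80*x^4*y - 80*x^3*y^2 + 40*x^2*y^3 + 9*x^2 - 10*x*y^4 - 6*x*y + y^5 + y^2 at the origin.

The Hessian of f at 0 has rank 1. Corank 1: A-series; mu = 4 gives A_4.

A_4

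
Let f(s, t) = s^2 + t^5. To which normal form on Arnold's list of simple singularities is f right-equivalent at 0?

The Hessian of f at 0 has rank 1. Corank 1: A-series; mu = 4 gives A_4.

A4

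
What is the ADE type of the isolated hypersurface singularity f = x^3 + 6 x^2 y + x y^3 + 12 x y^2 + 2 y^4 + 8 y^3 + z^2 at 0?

E_{7}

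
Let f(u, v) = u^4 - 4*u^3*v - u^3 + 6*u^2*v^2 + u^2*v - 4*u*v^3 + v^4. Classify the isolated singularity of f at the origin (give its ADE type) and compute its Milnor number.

Type D_5, Milnor number mu = 5.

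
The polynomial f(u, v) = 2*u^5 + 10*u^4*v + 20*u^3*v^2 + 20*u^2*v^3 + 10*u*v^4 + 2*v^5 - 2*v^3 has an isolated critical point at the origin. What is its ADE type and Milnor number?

Type E_8, Milnor number mu = 8.

The Hessian of f at 0 has rank 0. Corank 2; j^3 = -2*v^3 is a perfect cube, so E-series; the 5-jet and mu = 8 give E_8.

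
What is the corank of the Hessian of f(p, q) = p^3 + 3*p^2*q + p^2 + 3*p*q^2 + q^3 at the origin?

1

Hessian at 0 has rank 1.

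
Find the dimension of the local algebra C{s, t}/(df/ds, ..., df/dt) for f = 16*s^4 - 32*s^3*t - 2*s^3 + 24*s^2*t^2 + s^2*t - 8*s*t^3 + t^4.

The Hessian of f at 0 is [[0, 0], [0, 0]] with rank 0, so corank 2. A Groebner basis of the Jacobian ideal J(f) in C{s,t} is {s*t^2, s*t/8 + t^3, s^2 - s*t/2}; counting standard monomials gives mu = 5. Corank 2; j^3 = -s^2*(2*s - t) has shape L^2 M (L != M), so D-series; mu = 5 gives D_5.

5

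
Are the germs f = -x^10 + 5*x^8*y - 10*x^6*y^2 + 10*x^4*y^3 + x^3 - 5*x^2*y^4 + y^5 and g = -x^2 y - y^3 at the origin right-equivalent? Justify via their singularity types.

No.

The Hessian of f at 0 is [[0, 0], [0, 0]] with rank 0, so corank 2. A Groebner basis of the Jacobian ideal J(f) in C{x,y} is {y^4, x^2}; counting standard monomials gives mu = 8. Corank 2; j^3 = x^3 is a perfect cube, so E-series; the 5-jet and mu = 8 give E_8. The Hessian of g at 0 is [[0, 0], [0, 0]] with rank 0, so corank 2. A Groebner basis of the Jacobian ideal J(g) in C{x,y} is {y^3, x^2 + 3*y^2, x*y}; counting standard monomials gives mu = 4. Corank 2; j^3 = -y*(x^2 + y^2) splits into three distinct lines over C (the quadratic factor has nonzero discriminant), so D_4. f is E_8 but g is D_4, hence not right-equivalent.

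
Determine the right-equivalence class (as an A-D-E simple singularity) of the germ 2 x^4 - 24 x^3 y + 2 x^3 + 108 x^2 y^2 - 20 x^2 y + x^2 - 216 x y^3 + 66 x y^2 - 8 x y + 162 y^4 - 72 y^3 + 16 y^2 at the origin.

A_{3}

The Hessian of f at 0 is [[2, -8], [-8, 32]] with rank 1, so corank 1. A Groebner basis of the Jacobian ideal J(f) in C{x,y} is {x^2 + 16*x - 64*y, x*y + 4*x - 16*y, x + y^2 - 4*y}; counting standard monomials gives mu = 3. Corank 1: A-series; mu = 3 gives A_3.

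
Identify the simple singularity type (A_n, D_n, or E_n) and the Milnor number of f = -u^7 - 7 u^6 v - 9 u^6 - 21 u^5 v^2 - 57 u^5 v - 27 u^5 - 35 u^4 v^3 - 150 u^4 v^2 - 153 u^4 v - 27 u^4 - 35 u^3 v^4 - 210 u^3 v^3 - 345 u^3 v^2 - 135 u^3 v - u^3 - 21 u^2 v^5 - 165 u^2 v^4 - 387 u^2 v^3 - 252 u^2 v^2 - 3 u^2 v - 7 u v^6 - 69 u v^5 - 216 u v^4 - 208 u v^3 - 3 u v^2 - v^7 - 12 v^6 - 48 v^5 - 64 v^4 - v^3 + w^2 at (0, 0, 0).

Type E7, Milnor number mu = 7.

The Hessian of f at 0 has rank 1. Corank 2; j^3 = -(u + v)^3 is a perfect cube, so E-series; the 4-jet and mu = 7 give E_7.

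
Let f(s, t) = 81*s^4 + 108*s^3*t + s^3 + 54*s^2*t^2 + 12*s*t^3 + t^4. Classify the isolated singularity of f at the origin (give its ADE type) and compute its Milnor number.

Type E_6, Milnor number mu = 6.

The Hessian of f at 0 has rank 0. Corank 2; j^3 = s^3 is a perfect cube, so E-series; the 4-jet and mu = 6 give E_6.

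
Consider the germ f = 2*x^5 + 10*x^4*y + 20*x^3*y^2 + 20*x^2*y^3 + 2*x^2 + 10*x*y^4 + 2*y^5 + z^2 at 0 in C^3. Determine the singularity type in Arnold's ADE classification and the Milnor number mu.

Type A_4, Milnor number mu = 4.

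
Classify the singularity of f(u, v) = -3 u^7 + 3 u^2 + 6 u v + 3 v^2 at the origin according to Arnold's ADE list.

A_{6}

The Hessian of f at 0 is [[6, 6], [6, 6]] with rank 1, so corank 1. A Groebner basis of the Jacobian ideal J(f) in C{u,v} is {v^6, u + v}; counting standard monomials gives mu = 6. Corank 1: A-series; mu = 6 gives A_6.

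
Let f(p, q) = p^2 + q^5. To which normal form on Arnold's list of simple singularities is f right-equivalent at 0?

A4

The Hessian of f at 0 has rank 1. Corank 1: A-series; mu = 4 gives A_4.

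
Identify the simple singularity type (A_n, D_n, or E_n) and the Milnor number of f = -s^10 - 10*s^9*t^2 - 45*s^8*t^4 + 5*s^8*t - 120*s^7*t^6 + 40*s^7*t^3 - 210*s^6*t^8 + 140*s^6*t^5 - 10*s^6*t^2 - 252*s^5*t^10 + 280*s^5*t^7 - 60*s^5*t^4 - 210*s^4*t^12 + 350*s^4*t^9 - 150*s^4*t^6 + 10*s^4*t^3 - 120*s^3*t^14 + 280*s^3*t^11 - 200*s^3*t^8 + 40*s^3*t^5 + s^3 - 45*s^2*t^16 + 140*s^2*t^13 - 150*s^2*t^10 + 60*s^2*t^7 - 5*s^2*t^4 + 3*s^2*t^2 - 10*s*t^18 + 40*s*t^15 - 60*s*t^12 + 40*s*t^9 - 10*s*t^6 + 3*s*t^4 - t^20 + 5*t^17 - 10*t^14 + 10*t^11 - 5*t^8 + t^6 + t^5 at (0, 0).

The Hessian of f at 0 has rank 0. Corank 2; j^3 = s^3 is a perfect cube, so E-series; the 5-jet and mu = 8 give E_8.

Type E_8, Milnor number mu = 8.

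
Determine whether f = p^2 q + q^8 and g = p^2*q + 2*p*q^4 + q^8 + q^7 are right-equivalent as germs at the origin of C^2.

Yes.

The Hessian of f at 0 has rank 0. Corank 2; j^3 = p^2*q has shape L^2 M (L != M), so D-series; mu = 9 gives D_9. The Hessian of g at 0 has rank 0. Corank 2; j^3 = p^2*q has shape L^2 M (L != M), so D-series; mu = 9 gives D_9. Both have type D_9, hence right-equivalent.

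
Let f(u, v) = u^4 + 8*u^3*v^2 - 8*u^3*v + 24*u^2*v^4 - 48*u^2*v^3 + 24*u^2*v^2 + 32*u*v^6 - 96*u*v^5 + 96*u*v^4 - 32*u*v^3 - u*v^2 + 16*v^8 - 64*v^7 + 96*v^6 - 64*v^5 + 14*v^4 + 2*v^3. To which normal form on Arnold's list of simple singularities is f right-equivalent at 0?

D_5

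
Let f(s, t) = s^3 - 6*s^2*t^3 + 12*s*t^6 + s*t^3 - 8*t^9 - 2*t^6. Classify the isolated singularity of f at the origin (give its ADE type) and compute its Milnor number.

Type E_{7}, Milnor number mu = 7.

The Hessian of f at 0 has rank 0. Corank 2; j^3 = s^3 is a perfect cube, so E-series; the 4-jet and mu = 7 give E_7.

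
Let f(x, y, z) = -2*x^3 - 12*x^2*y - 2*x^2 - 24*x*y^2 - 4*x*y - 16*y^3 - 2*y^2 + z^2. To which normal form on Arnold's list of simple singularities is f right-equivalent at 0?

The Hessian of f at 0 is [[-4, -4, 0], [-4, -4, 0], [0, 0, 2]] with rank 2, so corank 1. A Groebner basis of the Jacobian ideal J(f) in C{x,y,z} is {y^2, x + y, z}; counting standard monomials gives mu = 2. Corank 1: A-series; mu = 2 gives A_2.

A2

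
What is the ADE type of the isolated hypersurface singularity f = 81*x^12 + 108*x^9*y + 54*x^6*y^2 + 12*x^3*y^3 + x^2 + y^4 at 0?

The Hessian of f at 0 has rank 1. Corank 1: A-series; mu = 3 gives A_3.

A3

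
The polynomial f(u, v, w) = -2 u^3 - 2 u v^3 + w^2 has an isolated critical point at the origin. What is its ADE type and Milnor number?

The Hessian of f at 0 has rank 1. Corank 2; j^3 = -2*u^3 is a perfect cube, so E-series; the 4-jet and mu = 7 give E_7.

Type E7, Milnor number mu = 7.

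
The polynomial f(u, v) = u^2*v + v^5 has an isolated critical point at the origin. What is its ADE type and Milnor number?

Type D_{6}, Milnor number mu = 6.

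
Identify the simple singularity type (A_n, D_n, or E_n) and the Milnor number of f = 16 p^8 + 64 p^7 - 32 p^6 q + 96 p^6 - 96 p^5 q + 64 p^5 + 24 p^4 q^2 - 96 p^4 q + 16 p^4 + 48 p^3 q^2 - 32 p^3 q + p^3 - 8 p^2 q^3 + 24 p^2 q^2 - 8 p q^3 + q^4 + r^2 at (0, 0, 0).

Type E6, Milnor number mu = 6.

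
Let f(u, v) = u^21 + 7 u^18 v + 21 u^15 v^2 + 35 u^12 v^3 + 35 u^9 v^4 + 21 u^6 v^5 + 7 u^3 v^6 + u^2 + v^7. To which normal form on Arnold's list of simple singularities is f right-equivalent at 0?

A_6

The Hessian of f at 0 is [[2, 0], [0, 0]] with rank 1, so corank 1. A Groebner basis of the Jacobian ideal J(f) in C{u,v} is {v^6, u}; counting standard monomials gives mu = 6. Corank 1: A-series; mu = 6 gives A_6.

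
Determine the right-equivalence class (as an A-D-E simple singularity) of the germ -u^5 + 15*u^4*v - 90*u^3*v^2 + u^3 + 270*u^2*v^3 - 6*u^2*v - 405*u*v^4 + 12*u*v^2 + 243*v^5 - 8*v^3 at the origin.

E8

The Hessian of f at 0 is [[0, 0], [0, 0]] with rank 0, so corank 2. A Groebner basis of the Jacobian ideal J(f) in C{u,v} is {v^5, u*v^3 - 9*v^4/4, u^2 - 4*u*v + 4*v^2}; counting standard monomials gives mu = 8. Corank 2; j^3 = (u - 2*v)^3 is a perfect cube, so E-series; the 5-jet and mu = 8 give E_8.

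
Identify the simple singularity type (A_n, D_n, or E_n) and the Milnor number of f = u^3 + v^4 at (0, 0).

Type E_6, Milnor number mu = 6.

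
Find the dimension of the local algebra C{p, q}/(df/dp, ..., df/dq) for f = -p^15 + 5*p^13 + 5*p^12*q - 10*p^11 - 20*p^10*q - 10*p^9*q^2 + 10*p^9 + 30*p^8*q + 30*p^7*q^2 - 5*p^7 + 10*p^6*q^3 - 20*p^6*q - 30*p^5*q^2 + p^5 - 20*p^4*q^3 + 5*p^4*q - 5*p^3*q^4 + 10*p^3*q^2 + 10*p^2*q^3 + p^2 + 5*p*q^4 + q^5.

4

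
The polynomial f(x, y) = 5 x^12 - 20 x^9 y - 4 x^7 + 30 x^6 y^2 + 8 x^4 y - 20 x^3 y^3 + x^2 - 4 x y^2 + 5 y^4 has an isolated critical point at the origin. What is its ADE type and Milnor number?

The Hessian of f at 0 has rank 1. Corank 1: A-series; mu = 3 gives A_3.

Type A3, Milnor number mu = 3.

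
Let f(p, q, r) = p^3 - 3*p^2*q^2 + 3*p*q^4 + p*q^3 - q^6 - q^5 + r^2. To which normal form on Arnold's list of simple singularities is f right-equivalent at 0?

E7

The Hessian of f at 0 has rank 1. Corank 2; j^3 = p^3 is a perfect cube, so E-series; the 4-jet and mu = 7 give E_7.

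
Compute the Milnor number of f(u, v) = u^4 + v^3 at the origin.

6

The Hessian of f at 0 is [[0, 0], [0, 0]] with rank 0, so corank 2. A Groebner basis of the Jacobian ideal J(f) in C{u,v} is {u^3, v^2}; counting standard monomials gives mu = 6. Corank 2; j^3 = v^3 is a perfect cube, so E-series; the 4-jet and mu = 6 give E_6.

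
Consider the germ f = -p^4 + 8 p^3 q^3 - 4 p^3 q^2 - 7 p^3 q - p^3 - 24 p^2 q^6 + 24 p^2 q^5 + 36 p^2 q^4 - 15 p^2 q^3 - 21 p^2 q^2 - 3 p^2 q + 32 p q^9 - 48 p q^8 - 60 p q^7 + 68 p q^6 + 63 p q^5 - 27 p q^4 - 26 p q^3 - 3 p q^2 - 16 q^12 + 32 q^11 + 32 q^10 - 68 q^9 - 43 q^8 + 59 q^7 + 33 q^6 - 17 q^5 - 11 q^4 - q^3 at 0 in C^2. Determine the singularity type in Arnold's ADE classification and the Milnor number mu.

The Hessian of f at 0 has rank 0. Corank 2; j^3 = -(p + q)^3 is a perfect cube, so E-series; the 4-jet and mu = 7 give E_7.

Type E_{7}, Milnor number mu = 7.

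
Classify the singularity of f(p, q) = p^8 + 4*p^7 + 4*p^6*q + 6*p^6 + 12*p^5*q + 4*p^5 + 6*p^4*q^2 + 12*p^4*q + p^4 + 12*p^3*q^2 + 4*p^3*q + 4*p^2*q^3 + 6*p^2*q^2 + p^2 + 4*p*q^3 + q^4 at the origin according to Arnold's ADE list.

A_{3}

The Hessian of f at 0 has rank 1. Corank 1: A-series; mu = 3 gives A_3.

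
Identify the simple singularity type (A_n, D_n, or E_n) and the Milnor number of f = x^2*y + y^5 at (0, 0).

Type D6, Milnor number mu = 6.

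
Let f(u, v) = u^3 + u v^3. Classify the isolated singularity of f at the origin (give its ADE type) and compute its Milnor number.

The Hessian of f at 0 is [[0, 0], [0, 0]] with rank 0, so corank 2. A Groebner basis of the Jacobian ideal J(f) in C{u,v} is {u^3, u*v^2, 3*u^2 + v^3}; counting standard monomials gives mu = 7. Corank 2; j^3 = u^3 is a perfect cube, so E-series; the 4-jet and mu = 7 give E_7.

Type E7, Milnor number mu = 7.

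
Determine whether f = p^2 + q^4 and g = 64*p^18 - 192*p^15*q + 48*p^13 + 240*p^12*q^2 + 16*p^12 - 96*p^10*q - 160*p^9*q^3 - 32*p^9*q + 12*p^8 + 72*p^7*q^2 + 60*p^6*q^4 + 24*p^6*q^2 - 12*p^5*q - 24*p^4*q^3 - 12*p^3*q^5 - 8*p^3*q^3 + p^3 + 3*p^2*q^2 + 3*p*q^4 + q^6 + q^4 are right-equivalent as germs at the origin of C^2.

The Hessian of f at 0 has rank 1. Corank 1: A-series; mu = 3 gives A_3. The Hessian of g at 0 has rank 0. Corank 2; j^3 = p^3 is a perfect cube, so E-series; the 4-jet and mu = 6 give E_6. f is A_3 but g is E_6, hence not right-equivalent.

No.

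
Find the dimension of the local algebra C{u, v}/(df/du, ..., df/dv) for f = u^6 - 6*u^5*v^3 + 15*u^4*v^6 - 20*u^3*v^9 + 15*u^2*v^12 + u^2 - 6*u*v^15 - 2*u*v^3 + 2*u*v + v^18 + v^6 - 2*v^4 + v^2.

5

The Hessian of f at 0 is [[2, 2], [2, 2]] with rank 1, so corank 1. A Groebner basis of the Jacobian ideal J(f) in C{u,v} is {u*v^2 + u + v, -u + v^3 - v, u^2 + 2*u*v + v^2}; counting standard monomials gives mu = 5. Corank 1: A-series; mu = 5 gives A_5.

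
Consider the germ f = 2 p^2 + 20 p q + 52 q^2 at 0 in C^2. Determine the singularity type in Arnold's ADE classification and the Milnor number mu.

The Hessian of f at 0 is [[4, 20], [20, 104]] with rank 2, so corank 0. A Groebner basis of the Jacobian ideal J(f) in C{p,q} is {p, q}; counting standard monomials gives mu = 1. Corank 0: nondegenerate Morse point, so A_1.

Type A1, Milnor number mu = 1.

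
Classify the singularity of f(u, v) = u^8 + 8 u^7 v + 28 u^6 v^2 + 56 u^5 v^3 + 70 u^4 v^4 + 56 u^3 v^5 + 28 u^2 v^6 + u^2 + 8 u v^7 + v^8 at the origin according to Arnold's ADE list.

A_7

The Hessian of f at 0 has rank 1. Corank 1: A-series; mu = 7 gives A_7.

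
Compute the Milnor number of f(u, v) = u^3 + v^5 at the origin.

The Hessian of f at 0 has rank 0. Corank 2; j^3 = u^3 is a perfect cube, so E-series; the 5-jet and mu = 8 give E_8.

8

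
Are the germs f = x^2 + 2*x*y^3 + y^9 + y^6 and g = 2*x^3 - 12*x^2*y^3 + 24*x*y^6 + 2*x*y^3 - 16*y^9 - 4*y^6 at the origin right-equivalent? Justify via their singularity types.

No.

The Hessian of f at 0 has rank 1. Corank 1: A-series; mu = 8 gives A_8. The Hessian of g at 0 has rank 0. Corank 2; j^3 = 2*x^3 is a perfect cube, so E-series; the 4-jet and mu = 7 give E_7. f is A_8 but g is E_7, hence not right-equivalent.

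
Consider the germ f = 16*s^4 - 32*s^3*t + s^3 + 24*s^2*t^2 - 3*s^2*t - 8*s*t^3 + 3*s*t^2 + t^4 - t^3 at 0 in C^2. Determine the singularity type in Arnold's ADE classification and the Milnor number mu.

Type E6, Milnor number mu = 6.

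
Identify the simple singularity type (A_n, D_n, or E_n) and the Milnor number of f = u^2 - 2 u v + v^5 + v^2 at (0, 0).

The Hessian of f at 0 has rank 1. Corank 1: A-series; mu = 4 gives A_4.

Type A_{4}, Milnor number mu = 4.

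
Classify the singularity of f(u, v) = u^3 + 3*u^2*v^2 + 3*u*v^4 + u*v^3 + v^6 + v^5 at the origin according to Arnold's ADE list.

E7

The Hessian of f at 0 has rank 0. Corank 2; j^3 = u^3 is a perfect cube, so E-series; the 4-jet and mu = 7 give E_7.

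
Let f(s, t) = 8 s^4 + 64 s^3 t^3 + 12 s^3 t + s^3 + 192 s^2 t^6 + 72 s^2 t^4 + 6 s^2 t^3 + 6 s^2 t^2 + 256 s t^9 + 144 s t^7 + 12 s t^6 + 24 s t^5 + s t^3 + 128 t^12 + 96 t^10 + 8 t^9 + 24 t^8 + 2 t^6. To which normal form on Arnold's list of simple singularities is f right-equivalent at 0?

E7

The Hessian of f at 0 has rank 0. Corank 2; j^3 = s^3 is a perfect cube, so E-series; the 4-jet and mu = 7 give E_7.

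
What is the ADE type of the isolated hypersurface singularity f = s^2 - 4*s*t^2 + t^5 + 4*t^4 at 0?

The Hessian of f at 0 has rank 1. Corank 1: A-series; mu = 4 gives A_4.

A4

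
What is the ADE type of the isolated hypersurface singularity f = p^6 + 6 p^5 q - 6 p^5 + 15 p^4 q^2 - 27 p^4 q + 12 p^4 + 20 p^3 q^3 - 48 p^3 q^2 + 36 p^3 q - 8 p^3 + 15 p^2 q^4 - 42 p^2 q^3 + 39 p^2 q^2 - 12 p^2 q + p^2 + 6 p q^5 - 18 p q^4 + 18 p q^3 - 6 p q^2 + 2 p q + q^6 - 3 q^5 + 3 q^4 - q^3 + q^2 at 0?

A_{2}

The Hessian of f at 0 has rank 1. Corank 1: A-series; mu = 2 gives A_2.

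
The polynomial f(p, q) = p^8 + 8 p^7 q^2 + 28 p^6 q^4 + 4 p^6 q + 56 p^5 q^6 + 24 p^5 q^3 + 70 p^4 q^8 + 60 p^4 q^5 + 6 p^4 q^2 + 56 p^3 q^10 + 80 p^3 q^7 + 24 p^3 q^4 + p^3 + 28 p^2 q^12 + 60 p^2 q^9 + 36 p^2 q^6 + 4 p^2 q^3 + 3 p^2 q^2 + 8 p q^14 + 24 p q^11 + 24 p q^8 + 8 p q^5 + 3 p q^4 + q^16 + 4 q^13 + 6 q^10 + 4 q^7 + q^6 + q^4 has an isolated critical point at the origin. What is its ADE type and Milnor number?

Type E_{6}, Milnor number mu = 6.

The Hessian of f at 0 has rank 0. Corank 2; j^3 = p^3 is a perfect cube, so E-series; the 4-jet and mu = 6 give E_6.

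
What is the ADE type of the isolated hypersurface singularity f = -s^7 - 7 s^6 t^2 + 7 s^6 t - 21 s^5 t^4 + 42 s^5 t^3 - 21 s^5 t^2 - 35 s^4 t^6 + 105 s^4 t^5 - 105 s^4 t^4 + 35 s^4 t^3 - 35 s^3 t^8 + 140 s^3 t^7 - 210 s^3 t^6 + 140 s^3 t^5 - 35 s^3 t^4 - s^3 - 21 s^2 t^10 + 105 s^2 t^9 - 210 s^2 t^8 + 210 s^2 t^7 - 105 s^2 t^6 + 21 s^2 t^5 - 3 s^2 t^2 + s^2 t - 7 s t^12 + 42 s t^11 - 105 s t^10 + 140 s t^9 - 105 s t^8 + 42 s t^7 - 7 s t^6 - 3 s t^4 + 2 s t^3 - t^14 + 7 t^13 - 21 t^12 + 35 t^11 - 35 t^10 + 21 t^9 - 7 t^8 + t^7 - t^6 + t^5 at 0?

D8

The Hessian of f at 0 has rank 0. Corank 2; j^3 = -s^2*(s - t) has shape L^2 M (L != M), so D-series; mu = 8 gives D_8.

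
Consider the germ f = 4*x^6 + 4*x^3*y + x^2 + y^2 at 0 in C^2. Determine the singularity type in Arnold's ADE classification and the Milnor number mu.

The Hessian of f at 0 has rank 2. Corank 0: nondegenerate Morse point, so A_1.

Type A_1, Milnor number mu = 1.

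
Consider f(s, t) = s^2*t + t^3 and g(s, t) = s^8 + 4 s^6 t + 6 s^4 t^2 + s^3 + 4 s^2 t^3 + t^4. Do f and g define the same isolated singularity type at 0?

No.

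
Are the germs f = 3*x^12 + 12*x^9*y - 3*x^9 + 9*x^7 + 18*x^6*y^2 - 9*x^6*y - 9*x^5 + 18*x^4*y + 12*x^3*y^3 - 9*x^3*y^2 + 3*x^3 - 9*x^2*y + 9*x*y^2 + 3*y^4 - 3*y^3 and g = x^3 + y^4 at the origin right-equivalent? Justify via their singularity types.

Yes.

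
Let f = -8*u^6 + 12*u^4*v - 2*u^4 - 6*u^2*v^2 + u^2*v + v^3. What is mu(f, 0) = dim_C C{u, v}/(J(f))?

The Hessian of f at 0 is [[0, 0], [0, 0]] with rank 0, so corank 2. A Groebner basis of the Jacobian ideal J(f) in C{u,v} is {v^3, u^2 + 3*v^2, u*v}; counting standard monomials gives mu = 4. Corank 2; j^3 = v*(u^2 + v^2) splits into three distinct lines over C (the quadratic factor has nonzero discriminant), so D_4.

4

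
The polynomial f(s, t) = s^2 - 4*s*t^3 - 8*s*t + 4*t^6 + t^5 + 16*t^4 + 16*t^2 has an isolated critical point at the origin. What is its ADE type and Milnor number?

The Hessian of f at 0 is [[2, -8], [-8, 32]] with rank 1, so corank 1. A Groebner basis of the Jacobian ideal J(f) in C{s,t} is {-s/2 + t^3 + 2*t, s^2 - 16*t^2, s*t - 4*t^2}; counting standard monomials gives mu = 4. Corank 1: A-series; mu = 4 gives A_4.

Type A4, Milnor number mu = 4.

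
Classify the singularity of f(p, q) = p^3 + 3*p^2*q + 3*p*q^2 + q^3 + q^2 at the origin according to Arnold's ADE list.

The Hessian of f at 0 has rank 1. Corank 1: A-series; mu = 2 gives A_2.

A_2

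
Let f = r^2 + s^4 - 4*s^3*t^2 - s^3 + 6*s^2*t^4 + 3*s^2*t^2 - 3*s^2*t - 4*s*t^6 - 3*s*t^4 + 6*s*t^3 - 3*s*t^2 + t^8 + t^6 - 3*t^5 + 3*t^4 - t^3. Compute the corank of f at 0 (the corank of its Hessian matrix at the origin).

2

Hessian at 0 has rank 1.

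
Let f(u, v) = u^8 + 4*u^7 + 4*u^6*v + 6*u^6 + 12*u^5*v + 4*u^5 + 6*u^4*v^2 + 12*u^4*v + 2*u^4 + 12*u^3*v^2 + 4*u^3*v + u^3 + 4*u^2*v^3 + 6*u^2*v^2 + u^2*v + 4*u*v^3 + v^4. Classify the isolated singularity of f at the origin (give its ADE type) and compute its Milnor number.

Type D5, Milnor number mu = 5.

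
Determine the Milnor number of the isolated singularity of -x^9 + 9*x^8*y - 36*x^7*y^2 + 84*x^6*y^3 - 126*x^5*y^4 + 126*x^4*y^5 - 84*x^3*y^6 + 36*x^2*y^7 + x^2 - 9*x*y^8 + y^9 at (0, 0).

8

The Hessian of f at 0 is [[2, 0], [0, 0]] with rank 1, so corank 1. A Groebner basis of the Jacobian ideal J(f) in C{x,y} is {y^8, x}; counting standard monomials gives mu = 8. Corank 1: A-series; mu = 8 gives A_8.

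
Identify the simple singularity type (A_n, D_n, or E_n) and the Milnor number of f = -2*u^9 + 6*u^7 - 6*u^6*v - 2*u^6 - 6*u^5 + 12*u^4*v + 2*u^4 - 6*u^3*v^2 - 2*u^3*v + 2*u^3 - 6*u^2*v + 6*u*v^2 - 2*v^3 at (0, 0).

Type E_{7}, Milnor number mu = 7.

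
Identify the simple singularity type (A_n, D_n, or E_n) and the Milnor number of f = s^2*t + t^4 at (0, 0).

Type D5, Milnor number mu = 5.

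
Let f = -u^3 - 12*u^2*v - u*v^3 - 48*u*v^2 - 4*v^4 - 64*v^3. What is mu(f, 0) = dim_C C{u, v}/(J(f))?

7

The Hessian of f at 0 has rank 0. Corank 2; j^3 = -(u + 4*v)^3 is a perfect cube, so E-series; the 4-jet and mu = 7 give E_7.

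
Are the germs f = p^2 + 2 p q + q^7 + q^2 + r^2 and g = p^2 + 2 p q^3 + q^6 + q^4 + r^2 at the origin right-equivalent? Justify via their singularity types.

No.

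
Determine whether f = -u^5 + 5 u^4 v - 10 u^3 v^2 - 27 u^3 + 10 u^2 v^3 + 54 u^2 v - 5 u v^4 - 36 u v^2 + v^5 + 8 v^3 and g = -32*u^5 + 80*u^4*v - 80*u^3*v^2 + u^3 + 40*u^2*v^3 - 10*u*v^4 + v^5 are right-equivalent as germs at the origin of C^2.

Yes.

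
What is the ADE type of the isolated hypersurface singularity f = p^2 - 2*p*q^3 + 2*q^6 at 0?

A_{5}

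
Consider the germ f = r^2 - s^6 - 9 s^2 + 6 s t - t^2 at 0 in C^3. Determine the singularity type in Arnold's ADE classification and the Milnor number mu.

Type A5, Milnor number mu = 5.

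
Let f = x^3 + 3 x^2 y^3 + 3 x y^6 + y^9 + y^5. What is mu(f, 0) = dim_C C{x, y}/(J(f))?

The Hessian of f at 0 has rank 0. Corank 2; j^3 = x^3 is a perfect cube, so E-series; the 5-jet and mu = 8 give E_8.

8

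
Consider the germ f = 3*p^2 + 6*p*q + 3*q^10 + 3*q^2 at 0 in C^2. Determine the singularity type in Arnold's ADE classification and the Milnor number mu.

Type A9, Milnor number mu = 9.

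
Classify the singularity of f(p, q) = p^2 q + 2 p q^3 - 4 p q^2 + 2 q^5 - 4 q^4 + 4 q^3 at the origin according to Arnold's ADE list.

The Hessian of f at 0 has rank 0. Corank 2; j^3 = q*(p - 2*q)^2 has shape L^2 M (L != M), so D-series; mu = 6 gives D_6.

D_6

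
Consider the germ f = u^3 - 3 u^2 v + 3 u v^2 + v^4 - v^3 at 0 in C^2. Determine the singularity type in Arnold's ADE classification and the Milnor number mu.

Type E6, Milnor number mu = 6.

The Hessian of f at 0 is [[0, 0], [0, 0]] with rank 0, so corank 2. A Groebner basis of the Jacobian ideal J(f) in C{u,v} is {v^3, u^2 - 2*u*v + v^2}; counting standard monomials gives mu = 6. Corank 2; j^3 = (u - v)^3 is a perfect cube, so E-series; the 4-jet and mu = 6 give E_6.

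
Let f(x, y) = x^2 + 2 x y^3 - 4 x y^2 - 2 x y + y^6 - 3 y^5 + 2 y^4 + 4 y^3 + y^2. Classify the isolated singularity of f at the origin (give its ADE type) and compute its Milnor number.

The Hessian of f at 0 is [[2, -2], [-2, 2]] with rank 1, so corank 1. A Groebner basis of the Jacobian ideal J(f) in C{x,y} is {x + y^3 - 2*y^2 - y, x^2 + 4*x - 9*y^2 - 4*y, x*y + 2*x - 5*y^2 - 2*y}; counting standard monomials gives mu = 4. Corank 1: A-series; mu = 4 gives A_4.

Type A4, Milnor number mu = 4.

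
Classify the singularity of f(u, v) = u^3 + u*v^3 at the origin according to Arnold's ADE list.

E_7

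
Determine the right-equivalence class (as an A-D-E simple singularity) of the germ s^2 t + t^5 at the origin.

D_6

The Hessian of f at 0 has rank 0. Corank 2; j^3 = s^2*t has shape L^2 M (L != M), so D-series; mu = 6 gives D_6.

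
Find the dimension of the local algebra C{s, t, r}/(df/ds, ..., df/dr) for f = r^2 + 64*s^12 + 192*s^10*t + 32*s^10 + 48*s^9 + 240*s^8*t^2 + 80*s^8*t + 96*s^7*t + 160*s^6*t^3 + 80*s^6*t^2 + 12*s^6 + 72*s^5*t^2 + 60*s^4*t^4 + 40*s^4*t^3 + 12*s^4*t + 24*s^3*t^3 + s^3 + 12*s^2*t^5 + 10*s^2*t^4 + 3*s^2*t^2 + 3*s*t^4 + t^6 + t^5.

8

The Hessian of f at 0 has rank 1. Corank 2; j^3 = s^3 is a perfect cube, so E-series; the 5-jet and mu = 8 give E_8.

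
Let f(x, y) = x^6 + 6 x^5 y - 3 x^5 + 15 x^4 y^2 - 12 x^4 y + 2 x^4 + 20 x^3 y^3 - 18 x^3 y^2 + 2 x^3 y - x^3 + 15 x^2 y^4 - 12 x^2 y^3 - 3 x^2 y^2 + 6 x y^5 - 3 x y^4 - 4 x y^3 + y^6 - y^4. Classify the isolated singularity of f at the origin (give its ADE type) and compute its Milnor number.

Type E_{6}, Milnor number mu = 6.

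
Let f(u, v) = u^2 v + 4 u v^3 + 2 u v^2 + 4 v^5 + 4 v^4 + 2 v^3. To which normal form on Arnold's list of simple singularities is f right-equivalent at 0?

The Hessian of f at 0 has rank 0. Corank 2; j^3 = v*(u^2 + 2*u*v + 2*v^2) splits into three distinct lines over C (the quadratic factor has nonzero discriminant), so D_4.

D_4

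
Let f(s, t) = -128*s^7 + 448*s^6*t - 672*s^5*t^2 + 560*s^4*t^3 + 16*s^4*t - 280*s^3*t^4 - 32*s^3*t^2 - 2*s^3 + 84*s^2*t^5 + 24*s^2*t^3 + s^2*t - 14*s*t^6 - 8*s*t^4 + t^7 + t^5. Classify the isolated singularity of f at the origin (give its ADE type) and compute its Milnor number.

Type D6, Milnor number mu = 6.

The Hessian of f at 0 is [[0, 0], [0, 0]] with rank 0, so corank 2. A Groebner basis of the Jacobian ideal J(f) in C{s,t} is {s*t/11 + t^4, s*t^2, s^2 - 5*s*t/11}; counting standard monomials gives mu = 6. Corank 2; j^3 = -s^2*(2*s - t) has shape L^2 M (L != M), so D-series; mu = 6 gives D_6.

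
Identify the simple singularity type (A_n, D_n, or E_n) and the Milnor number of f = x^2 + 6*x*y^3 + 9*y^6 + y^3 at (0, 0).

Type A_2, Milnor number mu = 2.

The Hessian of f at 0 has rank 1. Corank 1: A-series; mu = 2 gives A_2.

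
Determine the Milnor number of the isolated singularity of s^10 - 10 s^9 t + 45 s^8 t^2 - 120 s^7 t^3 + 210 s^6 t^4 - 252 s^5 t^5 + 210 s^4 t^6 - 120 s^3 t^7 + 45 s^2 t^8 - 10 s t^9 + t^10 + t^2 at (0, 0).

9

The Hessian of f at 0 is [[0, 0], [0, 2]] with rank 1, so corank 1. A Groebner basis of the Jacobian ideal J(f) in C{s,t} is {s^9, t}; counting standard monomials gives mu = 9. Corank 1: A-series; mu = 9 gives A_9.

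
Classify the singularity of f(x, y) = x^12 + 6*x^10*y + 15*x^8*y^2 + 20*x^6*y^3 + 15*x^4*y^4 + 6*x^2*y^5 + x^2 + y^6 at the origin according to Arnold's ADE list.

The Hessian of f at 0 is [[2, 0], [0, 0]] with rank 1, so corank 1. A Groebner basis of the Jacobian ideal J(f) in C{x,y} is {y^5, x}; counting standard monomials gives mu = 5. Corank 1: A-series; mu = 5 gives A_5.

A_{5}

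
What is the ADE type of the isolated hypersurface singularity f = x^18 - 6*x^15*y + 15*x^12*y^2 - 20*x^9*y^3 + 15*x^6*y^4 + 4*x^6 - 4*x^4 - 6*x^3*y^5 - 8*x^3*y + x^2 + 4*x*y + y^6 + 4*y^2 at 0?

The Hessian of f at 0 has rank 1. Corank 1: A-series; mu = 5 gives A_5.

A5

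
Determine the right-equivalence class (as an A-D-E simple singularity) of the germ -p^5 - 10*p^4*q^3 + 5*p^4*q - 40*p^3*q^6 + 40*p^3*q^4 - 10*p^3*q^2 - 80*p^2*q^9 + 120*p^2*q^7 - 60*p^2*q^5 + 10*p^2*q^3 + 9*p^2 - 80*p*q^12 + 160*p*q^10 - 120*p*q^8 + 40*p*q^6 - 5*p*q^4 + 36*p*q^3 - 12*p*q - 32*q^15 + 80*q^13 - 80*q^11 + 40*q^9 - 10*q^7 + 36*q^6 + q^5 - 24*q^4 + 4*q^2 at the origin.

A_4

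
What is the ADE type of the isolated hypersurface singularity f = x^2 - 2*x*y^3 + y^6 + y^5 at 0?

A4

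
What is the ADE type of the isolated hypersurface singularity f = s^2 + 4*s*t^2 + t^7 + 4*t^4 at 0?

A6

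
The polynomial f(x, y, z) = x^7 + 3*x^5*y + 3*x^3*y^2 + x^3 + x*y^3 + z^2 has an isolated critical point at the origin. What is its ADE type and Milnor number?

Type E7, Milnor number mu = 7.

The Hessian of f at 0 has rank 1. Corank 2; j^3 = x^3 is a perfect cube, so E-series; the 4-jet and mu = 7 give E_7.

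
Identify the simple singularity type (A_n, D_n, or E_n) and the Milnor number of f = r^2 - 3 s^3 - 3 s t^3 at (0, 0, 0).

Type E7, Milnor number mu = 7.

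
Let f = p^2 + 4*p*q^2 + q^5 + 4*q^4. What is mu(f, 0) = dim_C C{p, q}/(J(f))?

4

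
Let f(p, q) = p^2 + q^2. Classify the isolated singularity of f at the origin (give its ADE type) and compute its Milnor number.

The Hessian of f at 0 has rank 2. Corank 0: nondegenerate Morse point, so A_1.

Type A1, Milnor number mu = 1.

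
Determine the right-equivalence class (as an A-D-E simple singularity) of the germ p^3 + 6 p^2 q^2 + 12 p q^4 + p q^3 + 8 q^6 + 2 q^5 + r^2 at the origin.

E_7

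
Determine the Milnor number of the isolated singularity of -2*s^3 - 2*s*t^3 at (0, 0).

7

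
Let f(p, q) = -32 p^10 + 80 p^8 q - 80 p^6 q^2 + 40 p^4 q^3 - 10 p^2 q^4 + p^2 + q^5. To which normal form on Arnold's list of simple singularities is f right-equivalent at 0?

A4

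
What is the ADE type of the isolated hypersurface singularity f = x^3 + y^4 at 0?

E6

The Hessian of f at 0 has rank 0. Corank 2; j^3 = x^3 is a perfect cube, so E-series; the 4-jet and mu = 6 give E_6.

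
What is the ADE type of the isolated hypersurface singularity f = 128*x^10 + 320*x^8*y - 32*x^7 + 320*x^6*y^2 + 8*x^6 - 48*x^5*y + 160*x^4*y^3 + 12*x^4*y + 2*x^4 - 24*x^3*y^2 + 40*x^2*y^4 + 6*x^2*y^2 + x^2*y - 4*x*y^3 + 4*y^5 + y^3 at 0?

D_4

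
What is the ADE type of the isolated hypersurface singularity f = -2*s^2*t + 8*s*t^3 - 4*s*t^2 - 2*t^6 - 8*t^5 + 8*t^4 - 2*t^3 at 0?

D7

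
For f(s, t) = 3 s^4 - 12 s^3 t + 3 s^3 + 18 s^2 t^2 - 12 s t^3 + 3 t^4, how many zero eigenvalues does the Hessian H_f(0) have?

2

Hessian at 0 has rank 0.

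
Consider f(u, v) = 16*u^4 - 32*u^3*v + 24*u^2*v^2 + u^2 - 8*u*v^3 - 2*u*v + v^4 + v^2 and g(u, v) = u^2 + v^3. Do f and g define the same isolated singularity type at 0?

No.

The Hessian of f at 0 has rank 1. Corank 1: A-series; mu = 3 gives A_3. The Hessian of g at 0 has rank 1. Corank 1: A-series; mu = 2 gives A_2. f is A_3 but g is A_2, hence not right-equivalent.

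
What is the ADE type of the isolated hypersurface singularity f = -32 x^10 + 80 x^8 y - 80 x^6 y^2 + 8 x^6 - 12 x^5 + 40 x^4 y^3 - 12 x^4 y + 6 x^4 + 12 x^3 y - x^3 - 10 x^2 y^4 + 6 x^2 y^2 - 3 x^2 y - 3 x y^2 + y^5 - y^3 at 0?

E_8

The Hessian of f at 0 has rank 0. Corank 2; j^3 = -(x + y)^3 is a perfect cube, so E-series; the 5-jet and mu = 8 give E_8.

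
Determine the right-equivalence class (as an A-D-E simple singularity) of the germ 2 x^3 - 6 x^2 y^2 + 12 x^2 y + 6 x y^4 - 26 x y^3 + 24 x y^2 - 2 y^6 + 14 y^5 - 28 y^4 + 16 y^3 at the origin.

E7

The Hessian of f at 0 is [[0, 0], [0, 0]] with rank 0, so corank 2. A Groebner basis of the Jacobian ideal J(f) in C{x,y} is {-x^2 - 4*x*y + y^4 + y^3/3 - 4*y^2, x^3 - 10*x^2 - 40*x*y + 34*y^3/3 - 40*y^2, x^2*y + 11*x^2/3 + 44*x*y/3 - 47*y^3/9 + 44*y^2/3, -x^2 + x*y^2 - 4*x*y + 7*y^3/3 - 4*y^2}; counting standard monomials gives mu = 7. Corank 2; j^3 = 2*(x + 2*y)^3 is a perfect cube, so E-series; the 4-jet and mu = 7 give E_7.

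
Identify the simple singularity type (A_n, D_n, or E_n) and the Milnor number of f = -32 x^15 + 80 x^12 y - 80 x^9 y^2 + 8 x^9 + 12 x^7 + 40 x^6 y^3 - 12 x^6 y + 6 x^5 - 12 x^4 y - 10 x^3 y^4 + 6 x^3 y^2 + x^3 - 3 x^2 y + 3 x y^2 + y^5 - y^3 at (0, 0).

The Hessian of f at 0 has rank 0. Corank 2; j^3 = (x - y)^3 is a perfect cube, so E-series; the 5-jet and mu = 8 give E_8.

Type E8, Milnor number mu = 8.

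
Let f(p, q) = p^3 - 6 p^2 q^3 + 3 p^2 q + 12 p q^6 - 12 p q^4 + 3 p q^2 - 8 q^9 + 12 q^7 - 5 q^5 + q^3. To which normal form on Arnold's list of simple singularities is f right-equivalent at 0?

E_{8}

The Hessian of f at 0 has rank 0. Corank 2; j^3 = (p + q)^3 is a perfect cube, so E-series; the 5-jet and mu = 8 give E_8.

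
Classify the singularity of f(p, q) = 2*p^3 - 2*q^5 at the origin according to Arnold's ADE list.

E_{8}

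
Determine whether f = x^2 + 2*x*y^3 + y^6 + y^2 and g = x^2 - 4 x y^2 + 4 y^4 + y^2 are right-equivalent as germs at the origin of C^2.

The Hessian of f at 0 has rank 2. Corank 0: nondegenerate Morse point, so A_1. The Hessian of g at 0 has rank 2. Corank 0: nondegenerate Morse point, so A_1. Both have type A_1, hence right-equivalent.

Yes.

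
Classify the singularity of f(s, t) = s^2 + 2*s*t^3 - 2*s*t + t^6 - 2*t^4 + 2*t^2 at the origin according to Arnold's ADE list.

A_{1}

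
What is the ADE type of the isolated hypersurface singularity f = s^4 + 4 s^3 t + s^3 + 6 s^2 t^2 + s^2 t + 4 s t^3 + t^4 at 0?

D_5

The Hessian of f at 0 has rank 0. Corank 2; j^3 = s^2*(s + t) has shape L^2 M (L != M), so D-series; mu = 5 gives D_5.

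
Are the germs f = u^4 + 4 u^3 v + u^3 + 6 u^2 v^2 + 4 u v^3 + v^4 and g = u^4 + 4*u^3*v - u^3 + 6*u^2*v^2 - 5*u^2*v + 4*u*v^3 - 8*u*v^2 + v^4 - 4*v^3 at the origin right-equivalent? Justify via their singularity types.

The Hessian of f at 0 has rank 0. Corank 2; j^3 = u^3 is a perfect cube, so E-series; the 4-jet and mu = 6 give E_6. The Hessian of g at 0 has rank 0. Corank 2; j^3 = -(u + v)*(u + 2*v)^2 has shape L^2 M (L != M), so D-series; mu = 5 gives D_5. f is E_6 but g is D_5, hence not right-equivalent.

No.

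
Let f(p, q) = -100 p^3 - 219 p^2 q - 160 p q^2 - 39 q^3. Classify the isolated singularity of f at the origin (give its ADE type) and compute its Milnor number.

Type D4, Milnor number mu = 4.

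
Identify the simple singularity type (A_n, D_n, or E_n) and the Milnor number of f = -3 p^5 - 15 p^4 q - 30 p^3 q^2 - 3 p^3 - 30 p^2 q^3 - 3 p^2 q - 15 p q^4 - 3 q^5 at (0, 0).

Type D6, Milnor number mu = 6.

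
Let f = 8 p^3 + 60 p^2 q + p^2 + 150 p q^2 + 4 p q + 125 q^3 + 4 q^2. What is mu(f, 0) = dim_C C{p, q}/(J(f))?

2

The Hessian of f at 0 is [[2, 4], [4, 8]] with rank 1, so corank 1. A Groebner basis of the Jacobian ideal J(f) in C{p,q} is {q^2, p + 2*q}; counting standard monomials gives mu = 2. Corank 1: A-series; mu = 2 gives A_2.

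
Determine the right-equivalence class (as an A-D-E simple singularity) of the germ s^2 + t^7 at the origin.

The Hessian of f at 0 is [[2, 0], [0, 0]] with rank 1, so corank 1. A Groebner basis of the Jacobian ideal J(f) in C{s,t} is {t^6, s}; counting standard monomials gives mu = 6. Corank 1: A-series; mu = 6 gives A_6.

A6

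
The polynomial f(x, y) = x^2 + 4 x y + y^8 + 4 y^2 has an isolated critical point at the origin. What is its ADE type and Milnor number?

Type A7, Milnor number mu = 7.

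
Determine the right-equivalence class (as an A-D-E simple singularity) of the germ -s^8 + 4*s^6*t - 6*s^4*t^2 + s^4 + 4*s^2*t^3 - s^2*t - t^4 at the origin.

The Hessian of f at 0 has rank 0. Corank 2; j^3 = -s^2*t has shape L^2 M (L != M), so D-series; mu = 5 gives D_5.

D_5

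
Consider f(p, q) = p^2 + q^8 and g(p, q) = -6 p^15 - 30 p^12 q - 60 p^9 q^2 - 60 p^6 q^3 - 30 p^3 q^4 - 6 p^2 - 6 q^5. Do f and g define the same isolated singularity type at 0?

The Hessian of f at 0 has rank 1. Corank 1: A-series; mu = 7 gives A_7. The Hessian of g at 0 has rank 1. Corank 1: A-series; mu = 4 gives A_4. f is A_7 but g is A_4, hence not right-equivalent.

No.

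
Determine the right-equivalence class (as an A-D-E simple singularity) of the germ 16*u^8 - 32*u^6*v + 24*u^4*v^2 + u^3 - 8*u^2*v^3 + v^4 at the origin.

The Hessian of f at 0 is [[0, 0], [0, 0]] with rank 0, so corank 2. A Groebner basis of the Jacobian ideal J(f) in C{u,v} is {v^3, u^2}; counting standard monomials gives mu = 6. Corank 2; j^3 = u^3 is a perfect cube, so E-series; the 4-jet and mu = 6 give E_6.

E6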